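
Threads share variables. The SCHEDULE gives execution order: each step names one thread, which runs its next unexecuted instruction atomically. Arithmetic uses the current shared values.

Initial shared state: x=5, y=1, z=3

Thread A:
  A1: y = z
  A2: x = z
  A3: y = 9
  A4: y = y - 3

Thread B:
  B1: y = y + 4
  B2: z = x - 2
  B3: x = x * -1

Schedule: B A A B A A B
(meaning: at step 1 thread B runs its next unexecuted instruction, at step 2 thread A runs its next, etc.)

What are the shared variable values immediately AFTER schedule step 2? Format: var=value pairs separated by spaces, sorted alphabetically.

Answer: x=5 y=3 z=3

Derivation:
Step 1: thread B executes B1 (y = y + 4). Shared: x=5 y=5 z=3. PCs: A@0 B@1
Step 2: thread A executes A1 (y = z). Shared: x=5 y=3 z=3. PCs: A@1 B@1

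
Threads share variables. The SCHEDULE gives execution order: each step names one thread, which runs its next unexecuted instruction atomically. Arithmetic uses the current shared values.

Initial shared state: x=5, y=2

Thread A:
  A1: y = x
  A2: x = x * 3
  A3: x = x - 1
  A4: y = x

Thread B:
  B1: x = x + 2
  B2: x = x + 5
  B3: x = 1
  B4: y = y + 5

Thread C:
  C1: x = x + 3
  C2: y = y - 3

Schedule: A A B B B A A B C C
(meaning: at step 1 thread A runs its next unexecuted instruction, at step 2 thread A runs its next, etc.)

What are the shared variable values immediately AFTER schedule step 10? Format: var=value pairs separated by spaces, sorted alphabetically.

Answer: x=3 y=2

Derivation:
Step 1: thread A executes A1 (y = x). Shared: x=5 y=5. PCs: A@1 B@0 C@0
Step 2: thread A executes A2 (x = x * 3). Shared: x=15 y=5. PCs: A@2 B@0 C@0
Step 3: thread B executes B1 (x = x + 2). Shared: x=17 y=5. PCs: A@2 B@1 C@0
Step 4: thread B executes B2 (x = x + 5). Shared: x=22 y=5. PCs: A@2 B@2 C@0
Step 5: thread B executes B3 (x = 1). Shared: x=1 y=5. PCs: A@2 B@3 C@0
Step 6: thread A executes A3 (x = x - 1). Shared: x=0 y=5. PCs: A@3 B@3 C@0
Step 7: thread A executes A4 (y = x). Shared: x=0 y=0. PCs: A@4 B@3 C@0
Step 8: thread B executes B4 (y = y + 5). Shared: x=0 y=5. PCs: A@4 B@4 C@0
Step 9: thread C executes C1 (x = x + 3). Shared: x=3 y=5. PCs: A@4 B@4 C@1
Step 10: thread C executes C2 (y = y - 3). Shared: x=3 y=2. PCs: A@4 B@4 C@2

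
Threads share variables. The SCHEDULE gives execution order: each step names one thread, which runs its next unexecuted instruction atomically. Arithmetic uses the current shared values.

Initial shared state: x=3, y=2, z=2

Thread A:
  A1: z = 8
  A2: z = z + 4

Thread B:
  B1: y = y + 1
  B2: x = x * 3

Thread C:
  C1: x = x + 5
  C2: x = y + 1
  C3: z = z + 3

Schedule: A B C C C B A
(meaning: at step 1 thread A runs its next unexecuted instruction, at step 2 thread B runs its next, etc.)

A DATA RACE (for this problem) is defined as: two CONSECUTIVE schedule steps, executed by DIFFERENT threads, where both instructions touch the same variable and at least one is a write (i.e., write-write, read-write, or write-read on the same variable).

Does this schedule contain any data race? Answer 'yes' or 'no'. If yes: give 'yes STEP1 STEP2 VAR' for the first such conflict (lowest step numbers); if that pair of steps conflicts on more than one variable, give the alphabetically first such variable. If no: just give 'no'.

Steps 1,2: A(r=-,w=z) vs B(r=y,w=y). No conflict.
Steps 2,3: B(r=y,w=y) vs C(r=x,w=x). No conflict.
Steps 3,4: same thread (C). No race.
Steps 4,5: same thread (C). No race.
Steps 5,6: C(r=z,w=z) vs B(r=x,w=x). No conflict.
Steps 6,7: B(r=x,w=x) vs A(r=z,w=z). No conflict.

Answer: no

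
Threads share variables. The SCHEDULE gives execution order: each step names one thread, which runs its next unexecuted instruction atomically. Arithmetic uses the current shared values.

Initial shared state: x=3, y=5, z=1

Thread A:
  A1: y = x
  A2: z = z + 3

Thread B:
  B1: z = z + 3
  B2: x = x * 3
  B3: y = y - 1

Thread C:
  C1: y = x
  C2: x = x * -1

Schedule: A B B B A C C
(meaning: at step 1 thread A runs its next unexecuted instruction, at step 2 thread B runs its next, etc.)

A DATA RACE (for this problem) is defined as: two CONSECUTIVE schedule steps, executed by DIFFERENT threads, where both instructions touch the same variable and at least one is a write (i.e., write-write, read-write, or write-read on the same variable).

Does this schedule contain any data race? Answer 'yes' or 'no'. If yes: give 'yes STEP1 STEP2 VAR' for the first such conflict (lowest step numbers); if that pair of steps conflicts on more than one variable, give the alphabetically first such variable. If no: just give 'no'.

Answer: no

Derivation:
Steps 1,2: A(r=x,w=y) vs B(r=z,w=z). No conflict.
Steps 2,3: same thread (B). No race.
Steps 3,4: same thread (B). No race.
Steps 4,5: B(r=y,w=y) vs A(r=z,w=z). No conflict.
Steps 5,6: A(r=z,w=z) vs C(r=x,w=y). No conflict.
Steps 6,7: same thread (C). No race.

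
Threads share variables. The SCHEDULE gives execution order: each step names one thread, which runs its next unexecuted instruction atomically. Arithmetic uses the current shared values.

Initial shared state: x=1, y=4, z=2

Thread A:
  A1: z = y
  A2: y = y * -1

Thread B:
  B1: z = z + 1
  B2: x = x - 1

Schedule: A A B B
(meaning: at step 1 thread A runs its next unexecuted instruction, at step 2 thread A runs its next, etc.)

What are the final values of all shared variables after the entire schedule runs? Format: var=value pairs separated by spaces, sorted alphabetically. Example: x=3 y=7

Answer: x=0 y=-4 z=5

Derivation:
Step 1: thread A executes A1 (z = y). Shared: x=1 y=4 z=4. PCs: A@1 B@0
Step 2: thread A executes A2 (y = y * -1). Shared: x=1 y=-4 z=4. PCs: A@2 B@0
Step 3: thread B executes B1 (z = z + 1). Shared: x=1 y=-4 z=5. PCs: A@2 B@1
Step 4: thread B executes B2 (x = x - 1). Shared: x=0 y=-4 z=5. PCs: A@2 B@2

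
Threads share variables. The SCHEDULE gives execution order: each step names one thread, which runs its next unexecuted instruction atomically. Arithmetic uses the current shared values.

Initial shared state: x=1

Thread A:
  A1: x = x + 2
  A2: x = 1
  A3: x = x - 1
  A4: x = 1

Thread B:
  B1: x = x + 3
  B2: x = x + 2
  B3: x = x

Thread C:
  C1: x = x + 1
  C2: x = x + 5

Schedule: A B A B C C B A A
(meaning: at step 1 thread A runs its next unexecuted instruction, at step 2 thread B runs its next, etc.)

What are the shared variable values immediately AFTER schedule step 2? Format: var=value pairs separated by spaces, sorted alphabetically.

Step 1: thread A executes A1 (x = x + 2). Shared: x=3. PCs: A@1 B@0 C@0
Step 2: thread B executes B1 (x = x + 3). Shared: x=6. PCs: A@1 B@1 C@0

Answer: x=6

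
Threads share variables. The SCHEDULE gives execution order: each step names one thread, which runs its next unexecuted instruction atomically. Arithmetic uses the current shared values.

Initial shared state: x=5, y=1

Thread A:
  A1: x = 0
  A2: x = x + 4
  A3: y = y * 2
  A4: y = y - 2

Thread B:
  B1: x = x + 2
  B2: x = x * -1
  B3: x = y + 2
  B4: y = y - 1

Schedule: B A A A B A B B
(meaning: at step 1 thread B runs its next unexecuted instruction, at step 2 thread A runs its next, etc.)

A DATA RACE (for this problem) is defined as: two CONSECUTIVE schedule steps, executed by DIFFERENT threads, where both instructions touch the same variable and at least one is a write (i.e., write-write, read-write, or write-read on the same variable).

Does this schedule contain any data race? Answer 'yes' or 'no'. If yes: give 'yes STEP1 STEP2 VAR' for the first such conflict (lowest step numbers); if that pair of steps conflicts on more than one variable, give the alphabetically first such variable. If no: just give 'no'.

Steps 1,2: B(x = x + 2) vs A(x = 0). RACE on x (W-W).
Steps 2,3: same thread (A). No race.
Steps 3,4: same thread (A). No race.
Steps 4,5: A(r=y,w=y) vs B(r=x,w=x). No conflict.
Steps 5,6: B(r=x,w=x) vs A(r=y,w=y). No conflict.
Steps 6,7: A(y = y - 2) vs B(x = y + 2). RACE on y (W-R).
Steps 7,8: same thread (B). No race.
First conflict at steps 1,2.

Answer: yes 1 2 x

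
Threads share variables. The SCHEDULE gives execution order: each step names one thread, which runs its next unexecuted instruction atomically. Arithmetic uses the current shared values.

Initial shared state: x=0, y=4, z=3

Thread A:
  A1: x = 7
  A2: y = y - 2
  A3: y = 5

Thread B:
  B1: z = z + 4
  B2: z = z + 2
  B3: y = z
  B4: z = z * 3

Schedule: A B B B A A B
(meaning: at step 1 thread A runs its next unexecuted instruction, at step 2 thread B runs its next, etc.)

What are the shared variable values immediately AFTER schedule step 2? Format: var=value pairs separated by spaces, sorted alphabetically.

Step 1: thread A executes A1 (x = 7). Shared: x=7 y=4 z=3. PCs: A@1 B@0
Step 2: thread B executes B1 (z = z + 4). Shared: x=7 y=4 z=7. PCs: A@1 B@1

Answer: x=7 y=4 z=7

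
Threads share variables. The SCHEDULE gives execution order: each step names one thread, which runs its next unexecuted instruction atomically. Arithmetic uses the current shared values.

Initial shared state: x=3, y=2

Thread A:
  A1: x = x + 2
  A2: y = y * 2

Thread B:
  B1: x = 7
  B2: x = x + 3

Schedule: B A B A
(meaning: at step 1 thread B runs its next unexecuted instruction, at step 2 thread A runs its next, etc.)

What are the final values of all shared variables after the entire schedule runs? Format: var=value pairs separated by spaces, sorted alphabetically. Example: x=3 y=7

Answer: x=12 y=4

Derivation:
Step 1: thread B executes B1 (x = 7). Shared: x=7 y=2. PCs: A@0 B@1
Step 2: thread A executes A1 (x = x + 2). Shared: x=9 y=2. PCs: A@1 B@1
Step 3: thread B executes B2 (x = x + 3). Shared: x=12 y=2. PCs: A@1 B@2
Step 4: thread A executes A2 (y = y * 2). Shared: x=12 y=4. PCs: A@2 B@2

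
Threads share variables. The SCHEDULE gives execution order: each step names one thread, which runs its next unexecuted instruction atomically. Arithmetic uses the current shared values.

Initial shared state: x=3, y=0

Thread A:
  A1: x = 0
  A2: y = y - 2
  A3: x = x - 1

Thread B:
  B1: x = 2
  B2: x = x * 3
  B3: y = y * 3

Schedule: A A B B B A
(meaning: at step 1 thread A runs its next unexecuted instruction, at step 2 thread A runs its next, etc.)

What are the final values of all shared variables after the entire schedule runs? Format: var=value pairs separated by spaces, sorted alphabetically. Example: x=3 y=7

Answer: x=5 y=-6

Derivation:
Step 1: thread A executes A1 (x = 0). Shared: x=0 y=0. PCs: A@1 B@0
Step 2: thread A executes A2 (y = y - 2). Shared: x=0 y=-2. PCs: A@2 B@0
Step 3: thread B executes B1 (x = 2). Shared: x=2 y=-2. PCs: A@2 B@1
Step 4: thread B executes B2 (x = x * 3). Shared: x=6 y=-2. PCs: A@2 B@2
Step 5: thread B executes B3 (y = y * 3). Shared: x=6 y=-6. PCs: A@2 B@3
Step 6: thread A executes A3 (x = x - 1). Shared: x=5 y=-6. PCs: A@3 B@3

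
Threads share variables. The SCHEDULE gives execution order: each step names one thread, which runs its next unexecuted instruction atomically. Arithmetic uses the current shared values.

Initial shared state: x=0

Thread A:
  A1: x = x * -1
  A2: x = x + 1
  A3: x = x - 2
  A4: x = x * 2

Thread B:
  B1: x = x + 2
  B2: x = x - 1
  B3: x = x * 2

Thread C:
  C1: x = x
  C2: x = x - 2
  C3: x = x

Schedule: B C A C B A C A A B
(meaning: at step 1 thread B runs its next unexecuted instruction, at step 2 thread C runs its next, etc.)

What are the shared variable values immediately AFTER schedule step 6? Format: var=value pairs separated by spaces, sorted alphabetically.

Step 1: thread B executes B1 (x = x + 2). Shared: x=2. PCs: A@0 B@1 C@0
Step 2: thread C executes C1 (x = x). Shared: x=2. PCs: A@0 B@1 C@1
Step 3: thread A executes A1 (x = x * -1). Shared: x=-2. PCs: A@1 B@1 C@1
Step 4: thread C executes C2 (x = x - 2). Shared: x=-4. PCs: A@1 B@1 C@2
Step 5: thread B executes B2 (x = x - 1). Shared: x=-5. PCs: A@1 B@2 C@2
Step 6: thread A executes A2 (x = x + 1). Shared: x=-4. PCs: A@2 B@2 C@2

Answer: x=-4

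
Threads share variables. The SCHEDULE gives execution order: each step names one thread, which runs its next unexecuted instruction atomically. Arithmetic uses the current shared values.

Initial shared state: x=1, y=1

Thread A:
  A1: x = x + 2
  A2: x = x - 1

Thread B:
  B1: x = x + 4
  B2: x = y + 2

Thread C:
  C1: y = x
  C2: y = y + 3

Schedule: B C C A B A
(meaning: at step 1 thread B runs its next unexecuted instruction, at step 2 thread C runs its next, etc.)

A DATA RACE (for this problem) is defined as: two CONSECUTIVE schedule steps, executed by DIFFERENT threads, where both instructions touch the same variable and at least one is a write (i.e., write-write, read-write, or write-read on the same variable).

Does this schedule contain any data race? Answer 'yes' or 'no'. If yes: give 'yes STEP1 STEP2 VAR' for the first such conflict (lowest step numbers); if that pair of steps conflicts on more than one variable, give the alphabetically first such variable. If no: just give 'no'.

Answer: yes 1 2 x

Derivation:
Steps 1,2: B(x = x + 4) vs C(y = x). RACE on x (W-R).
Steps 2,3: same thread (C). No race.
Steps 3,4: C(r=y,w=y) vs A(r=x,w=x). No conflict.
Steps 4,5: A(x = x + 2) vs B(x = y + 2). RACE on x (W-W).
Steps 5,6: B(x = y + 2) vs A(x = x - 1). RACE on x (W-W).
First conflict at steps 1,2.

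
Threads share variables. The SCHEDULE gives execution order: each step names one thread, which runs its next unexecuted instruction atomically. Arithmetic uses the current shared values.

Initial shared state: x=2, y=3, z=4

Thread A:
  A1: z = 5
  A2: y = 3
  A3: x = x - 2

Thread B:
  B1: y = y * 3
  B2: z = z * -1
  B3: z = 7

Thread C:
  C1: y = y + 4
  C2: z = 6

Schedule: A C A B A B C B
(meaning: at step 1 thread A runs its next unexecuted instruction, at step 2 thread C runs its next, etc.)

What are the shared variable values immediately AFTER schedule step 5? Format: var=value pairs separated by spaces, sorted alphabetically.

Step 1: thread A executes A1 (z = 5). Shared: x=2 y=3 z=5. PCs: A@1 B@0 C@0
Step 2: thread C executes C1 (y = y + 4). Shared: x=2 y=7 z=5. PCs: A@1 B@0 C@1
Step 3: thread A executes A2 (y = 3). Shared: x=2 y=3 z=5. PCs: A@2 B@0 C@1
Step 4: thread B executes B1 (y = y * 3). Shared: x=2 y=9 z=5. PCs: A@2 B@1 C@1
Step 5: thread A executes A3 (x = x - 2). Shared: x=0 y=9 z=5. PCs: A@3 B@1 C@1

Answer: x=0 y=9 z=5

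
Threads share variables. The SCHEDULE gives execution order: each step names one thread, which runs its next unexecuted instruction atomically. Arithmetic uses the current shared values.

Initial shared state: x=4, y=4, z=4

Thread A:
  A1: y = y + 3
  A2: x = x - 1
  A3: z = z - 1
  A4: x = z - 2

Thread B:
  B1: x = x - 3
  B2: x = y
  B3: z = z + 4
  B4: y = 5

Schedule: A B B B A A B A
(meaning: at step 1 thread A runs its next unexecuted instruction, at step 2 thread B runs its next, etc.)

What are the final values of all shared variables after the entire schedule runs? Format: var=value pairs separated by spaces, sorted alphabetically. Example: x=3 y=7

Answer: x=5 y=5 z=7

Derivation:
Step 1: thread A executes A1 (y = y + 3). Shared: x=4 y=7 z=4. PCs: A@1 B@0
Step 2: thread B executes B1 (x = x - 3). Shared: x=1 y=7 z=4. PCs: A@1 B@1
Step 3: thread B executes B2 (x = y). Shared: x=7 y=7 z=4. PCs: A@1 B@2
Step 4: thread B executes B3 (z = z + 4). Shared: x=7 y=7 z=8. PCs: A@1 B@3
Step 5: thread A executes A2 (x = x - 1). Shared: x=6 y=7 z=8. PCs: A@2 B@3
Step 6: thread A executes A3 (z = z - 1). Shared: x=6 y=7 z=7. PCs: A@3 B@3
Step 7: thread B executes B4 (y = 5). Shared: x=6 y=5 z=7. PCs: A@3 B@4
Step 8: thread A executes A4 (x = z - 2). Shared: x=5 y=5 z=7. PCs: A@4 B@4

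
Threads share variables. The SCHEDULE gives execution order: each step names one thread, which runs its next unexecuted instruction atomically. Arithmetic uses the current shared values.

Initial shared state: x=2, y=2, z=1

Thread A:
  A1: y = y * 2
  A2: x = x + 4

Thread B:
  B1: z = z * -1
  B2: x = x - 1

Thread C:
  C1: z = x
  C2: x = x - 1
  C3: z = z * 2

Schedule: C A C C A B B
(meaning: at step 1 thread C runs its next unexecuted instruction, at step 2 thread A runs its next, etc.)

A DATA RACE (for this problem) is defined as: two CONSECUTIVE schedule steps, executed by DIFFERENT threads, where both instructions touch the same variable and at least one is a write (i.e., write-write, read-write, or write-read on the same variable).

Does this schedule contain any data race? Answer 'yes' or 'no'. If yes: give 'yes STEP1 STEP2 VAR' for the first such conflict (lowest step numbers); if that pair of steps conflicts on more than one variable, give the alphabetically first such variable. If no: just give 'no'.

Answer: no

Derivation:
Steps 1,2: C(r=x,w=z) vs A(r=y,w=y). No conflict.
Steps 2,3: A(r=y,w=y) vs C(r=x,w=x). No conflict.
Steps 3,4: same thread (C). No race.
Steps 4,5: C(r=z,w=z) vs A(r=x,w=x). No conflict.
Steps 5,6: A(r=x,w=x) vs B(r=z,w=z). No conflict.
Steps 6,7: same thread (B). No race.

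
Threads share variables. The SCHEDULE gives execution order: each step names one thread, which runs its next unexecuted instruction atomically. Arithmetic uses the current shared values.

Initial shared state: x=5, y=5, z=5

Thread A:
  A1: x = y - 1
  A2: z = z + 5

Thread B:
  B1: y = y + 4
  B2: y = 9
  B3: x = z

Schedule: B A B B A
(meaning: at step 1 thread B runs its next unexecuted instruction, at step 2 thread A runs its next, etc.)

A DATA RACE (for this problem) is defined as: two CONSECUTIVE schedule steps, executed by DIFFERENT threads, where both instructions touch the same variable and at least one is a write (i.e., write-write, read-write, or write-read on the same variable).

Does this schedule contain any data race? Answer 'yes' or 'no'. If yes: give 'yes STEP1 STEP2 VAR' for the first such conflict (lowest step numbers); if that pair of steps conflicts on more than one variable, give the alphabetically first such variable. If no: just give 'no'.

Steps 1,2: B(y = y + 4) vs A(x = y - 1). RACE on y (W-R).
Steps 2,3: A(x = y - 1) vs B(y = 9). RACE on y (R-W).
Steps 3,4: same thread (B). No race.
Steps 4,5: B(x = z) vs A(z = z + 5). RACE on z (R-W).
First conflict at steps 1,2.

Answer: yes 1 2 y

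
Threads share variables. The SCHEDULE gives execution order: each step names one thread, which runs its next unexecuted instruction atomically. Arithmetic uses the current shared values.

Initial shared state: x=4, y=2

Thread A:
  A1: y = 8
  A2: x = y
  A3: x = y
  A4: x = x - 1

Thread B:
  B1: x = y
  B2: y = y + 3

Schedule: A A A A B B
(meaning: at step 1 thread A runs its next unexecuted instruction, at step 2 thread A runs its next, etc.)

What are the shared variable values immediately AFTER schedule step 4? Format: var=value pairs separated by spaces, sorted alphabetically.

Answer: x=7 y=8

Derivation:
Step 1: thread A executes A1 (y = 8). Shared: x=4 y=8. PCs: A@1 B@0
Step 2: thread A executes A2 (x = y). Shared: x=8 y=8. PCs: A@2 B@0
Step 3: thread A executes A3 (x = y). Shared: x=8 y=8. PCs: A@3 B@0
Step 4: thread A executes A4 (x = x - 1). Shared: x=7 y=8. PCs: A@4 B@0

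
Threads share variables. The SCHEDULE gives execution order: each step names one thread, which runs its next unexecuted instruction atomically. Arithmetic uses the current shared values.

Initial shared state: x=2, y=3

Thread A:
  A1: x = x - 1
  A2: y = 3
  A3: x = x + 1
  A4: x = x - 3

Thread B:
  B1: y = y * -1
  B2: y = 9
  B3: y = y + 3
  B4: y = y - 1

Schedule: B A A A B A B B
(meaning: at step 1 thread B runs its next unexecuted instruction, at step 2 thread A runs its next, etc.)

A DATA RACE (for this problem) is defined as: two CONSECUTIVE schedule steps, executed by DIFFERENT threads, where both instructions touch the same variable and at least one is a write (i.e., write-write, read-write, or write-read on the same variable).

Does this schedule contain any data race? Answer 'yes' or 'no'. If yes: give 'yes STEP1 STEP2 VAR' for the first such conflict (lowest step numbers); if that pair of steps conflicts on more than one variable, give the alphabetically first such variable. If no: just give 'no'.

Answer: no

Derivation:
Steps 1,2: B(r=y,w=y) vs A(r=x,w=x). No conflict.
Steps 2,3: same thread (A). No race.
Steps 3,4: same thread (A). No race.
Steps 4,5: A(r=x,w=x) vs B(r=-,w=y). No conflict.
Steps 5,6: B(r=-,w=y) vs A(r=x,w=x). No conflict.
Steps 6,7: A(r=x,w=x) vs B(r=y,w=y). No conflict.
Steps 7,8: same thread (B). No race.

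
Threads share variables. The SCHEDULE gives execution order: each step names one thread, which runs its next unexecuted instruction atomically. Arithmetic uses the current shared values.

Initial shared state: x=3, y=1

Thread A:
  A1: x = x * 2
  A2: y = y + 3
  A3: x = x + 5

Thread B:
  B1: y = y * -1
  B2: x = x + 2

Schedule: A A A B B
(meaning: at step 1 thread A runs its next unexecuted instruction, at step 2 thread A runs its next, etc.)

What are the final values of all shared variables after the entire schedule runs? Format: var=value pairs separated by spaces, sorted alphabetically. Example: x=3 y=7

Answer: x=13 y=-4

Derivation:
Step 1: thread A executes A1 (x = x * 2). Shared: x=6 y=1. PCs: A@1 B@0
Step 2: thread A executes A2 (y = y + 3). Shared: x=6 y=4. PCs: A@2 B@0
Step 3: thread A executes A3 (x = x + 5). Shared: x=11 y=4. PCs: A@3 B@0
Step 4: thread B executes B1 (y = y * -1). Shared: x=11 y=-4. PCs: A@3 B@1
Step 5: thread B executes B2 (x = x + 2). Shared: x=13 y=-4. PCs: A@3 B@2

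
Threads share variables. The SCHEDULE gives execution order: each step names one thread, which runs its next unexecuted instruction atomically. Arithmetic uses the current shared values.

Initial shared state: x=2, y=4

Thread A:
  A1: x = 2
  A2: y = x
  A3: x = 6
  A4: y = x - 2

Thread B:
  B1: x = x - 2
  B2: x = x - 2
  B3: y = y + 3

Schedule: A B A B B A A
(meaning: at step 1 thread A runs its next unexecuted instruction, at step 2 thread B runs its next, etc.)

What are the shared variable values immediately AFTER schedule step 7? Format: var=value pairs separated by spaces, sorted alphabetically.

Step 1: thread A executes A1 (x = 2). Shared: x=2 y=4. PCs: A@1 B@0
Step 2: thread B executes B1 (x = x - 2). Shared: x=0 y=4. PCs: A@1 B@1
Step 3: thread A executes A2 (y = x). Shared: x=0 y=0. PCs: A@2 B@1
Step 4: thread B executes B2 (x = x - 2). Shared: x=-2 y=0. PCs: A@2 B@2
Step 5: thread B executes B3 (y = y + 3). Shared: x=-2 y=3. PCs: A@2 B@3
Step 6: thread A executes A3 (x = 6). Shared: x=6 y=3. PCs: A@3 B@3
Step 7: thread A executes A4 (y = x - 2). Shared: x=6 y=4. PCs: A@4 B@3

Answer: x=6 y=4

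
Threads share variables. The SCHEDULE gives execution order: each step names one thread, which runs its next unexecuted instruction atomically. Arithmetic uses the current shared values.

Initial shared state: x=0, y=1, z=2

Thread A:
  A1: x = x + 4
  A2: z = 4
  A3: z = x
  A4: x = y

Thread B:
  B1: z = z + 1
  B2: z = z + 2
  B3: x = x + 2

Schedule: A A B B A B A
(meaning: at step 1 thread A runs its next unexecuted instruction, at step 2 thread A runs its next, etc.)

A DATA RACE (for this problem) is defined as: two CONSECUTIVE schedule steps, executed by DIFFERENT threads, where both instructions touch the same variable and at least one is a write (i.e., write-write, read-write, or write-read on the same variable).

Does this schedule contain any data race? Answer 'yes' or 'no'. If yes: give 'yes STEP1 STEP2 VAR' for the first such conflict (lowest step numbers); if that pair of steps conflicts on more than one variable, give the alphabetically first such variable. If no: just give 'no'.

Steps 1,2: same thread (A). No race.
Steps 2,3: A(z = 4) vs B(z = z + 1). RACE on z (W-W).
Steps 3,4: same thread (B). No race.
Steps 4,5: B(z = z + 2) vs A(z = x). RACE on z (W-W).
Steps 5,6: A(z = x) vs B(x = x + 2). RACE on x (R-W).
Steps 6,7: B(x = x + 2) vs A(x = y). RACE on x (W-W).
First conflict at steps 2,3.

Answer: yes 2 3 z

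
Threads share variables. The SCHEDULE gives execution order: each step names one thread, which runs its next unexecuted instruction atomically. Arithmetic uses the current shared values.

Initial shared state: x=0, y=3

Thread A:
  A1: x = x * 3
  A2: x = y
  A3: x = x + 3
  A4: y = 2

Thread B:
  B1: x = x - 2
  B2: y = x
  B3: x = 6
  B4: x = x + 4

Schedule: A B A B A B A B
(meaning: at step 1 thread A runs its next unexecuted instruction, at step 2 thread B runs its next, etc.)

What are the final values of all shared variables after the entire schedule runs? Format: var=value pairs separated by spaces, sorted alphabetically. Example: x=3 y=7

Step 1: thread A executes A1 (x = x * 3). Shared: x=0 y=3. PCs: A@1 B@0
Step 2: thread B executes B1 (x = x - 2). Shared: x=-2 y=3. PCs: A@1 B@1
Step 3: thread A executes A2 (x = y). Shared: x=3 y=3. PCs: A@2 B@1
Step 4: thread B executes B2 (y = x). Shared: x=3 y=3. PCs: A@2 B@2
Step 5: thread A executes A3 (x = x + 3). Shared: x=6 y=3. PCs: A@3 B@2
Step 6: thread B executes B3 (x = 6). Shared: x=6 y=3. PCs: A@3 B@3
Step 7: thread A executes A4 (y = 2). Shared: x=6 y=2. PCs: A@4 B@3
Step 8: thread B executes B4 (x = x + 4). Shared: x=10 y=2. PCs: A@4 B@4

Answer: x=10 y=2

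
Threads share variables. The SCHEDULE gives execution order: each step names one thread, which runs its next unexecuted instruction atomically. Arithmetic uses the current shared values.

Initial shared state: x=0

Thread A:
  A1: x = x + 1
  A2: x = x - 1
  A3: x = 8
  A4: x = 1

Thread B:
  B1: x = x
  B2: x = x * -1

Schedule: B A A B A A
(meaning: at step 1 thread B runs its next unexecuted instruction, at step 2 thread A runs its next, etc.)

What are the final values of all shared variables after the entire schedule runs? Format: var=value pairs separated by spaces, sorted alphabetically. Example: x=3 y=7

Step 1: thread B executes B1 (x = x). Shared: x=0. PCs: A@0 B@1
Step 2: thread A executes A1 (x = x + 1). Shared: x=1. PCs: A@1 B@1
Step 3: thread A executes A2 (x = x - 1). Shared: x=0. PCs: A@2 B@1
Step 4: thread B executes B2 (x = x * -1). Shared: x=0. PCs: A@2 B@2
Step 5: thread A executes A3 (x = 8). Shared: x=8. PCs: A@3 B@2
Step 6: thread A executes A4 (x = 1). Shared: x=1. PCs: A@4 B@2

Answer: x=1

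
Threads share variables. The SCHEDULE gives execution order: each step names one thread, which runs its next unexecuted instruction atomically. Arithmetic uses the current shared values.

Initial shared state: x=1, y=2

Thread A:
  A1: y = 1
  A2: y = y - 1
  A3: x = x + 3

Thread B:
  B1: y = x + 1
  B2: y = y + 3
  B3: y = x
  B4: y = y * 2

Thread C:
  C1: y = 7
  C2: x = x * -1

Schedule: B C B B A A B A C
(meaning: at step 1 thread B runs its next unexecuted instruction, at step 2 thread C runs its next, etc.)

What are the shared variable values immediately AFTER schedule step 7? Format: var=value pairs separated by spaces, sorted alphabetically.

Answer: x=1 y=0

Derivation:
Step 1: thread B executes B1 (y = x + 1). Shared: x=1 y=2. PCs: A@0 B@1 C@0
Step 2: thread C executes C1 (y = 7). Shared: x=1 y=7. PCs: A@0 B@1 C@1
Step 3: thread B executes B2 (y = y + 3). Shared: x=1 y=10. PCs: A@0 B@2 C@1
Step 4: thread B executes B3 (y = x). Shared: x=1 y=1. PCs: A@0 B@3 C@1
Step 5: thread A executes A1 (y = 1). Shared: x=1 y=1. PCs: A@1 B@3 C@1
Step 6: thread A executes A2 (y = y - 1). Shared: x=1 y=0. PCs: A@2 B@3 C@1
Step 7: thread B executes B4 (y = y * 2). Shared: x=1 y=0. PCs: A@2 B@4 C@1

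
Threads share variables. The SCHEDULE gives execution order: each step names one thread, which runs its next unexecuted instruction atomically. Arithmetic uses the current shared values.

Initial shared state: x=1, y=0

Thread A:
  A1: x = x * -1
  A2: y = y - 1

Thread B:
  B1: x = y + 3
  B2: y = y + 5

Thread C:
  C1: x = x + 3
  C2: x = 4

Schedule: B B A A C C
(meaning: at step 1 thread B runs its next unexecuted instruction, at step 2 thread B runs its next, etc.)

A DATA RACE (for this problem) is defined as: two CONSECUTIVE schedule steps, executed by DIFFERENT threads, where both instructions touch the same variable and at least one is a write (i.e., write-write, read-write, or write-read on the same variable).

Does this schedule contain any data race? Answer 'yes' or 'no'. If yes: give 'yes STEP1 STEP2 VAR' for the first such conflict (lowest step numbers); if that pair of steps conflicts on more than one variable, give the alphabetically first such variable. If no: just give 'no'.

Steps 1,2: same thread (B). No race.
Steps 2,3: B(r=y,w=y) vs A(r=x,w=x). No conflict.
Steps 3,4: same thread (A). No race.
Steps 4,5: A(r=y,w=y) vs C(r=x,w=x). No conflict.
Steps 5,6: same thread (C). No race.

Answer: no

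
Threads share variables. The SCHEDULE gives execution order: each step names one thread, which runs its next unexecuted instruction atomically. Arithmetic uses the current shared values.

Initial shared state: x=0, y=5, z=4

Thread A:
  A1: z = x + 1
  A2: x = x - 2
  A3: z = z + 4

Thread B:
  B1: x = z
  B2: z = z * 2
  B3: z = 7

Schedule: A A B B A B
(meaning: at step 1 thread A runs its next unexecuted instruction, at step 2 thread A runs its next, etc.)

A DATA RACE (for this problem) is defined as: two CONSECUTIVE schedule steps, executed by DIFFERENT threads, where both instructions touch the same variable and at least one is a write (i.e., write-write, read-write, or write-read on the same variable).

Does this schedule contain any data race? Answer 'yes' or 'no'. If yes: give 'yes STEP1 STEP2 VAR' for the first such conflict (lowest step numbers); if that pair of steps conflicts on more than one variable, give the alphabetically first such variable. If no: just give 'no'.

Answer: yes 2 3 x

Derivation:
Steps 1,2: same thread (A). No race.
Steps 2,3: A(x = x - 2) vs B(x = z). RACE on x (W-W).
Steps 3,4: same thread (B). No race.
Steps 4,5: B(z = z * 2) vs A(z = z + 4). RACE on z (W-W).
Steps 5,6: A(z = z + 4) vs B(z = 7). RACE on z (W-W).
First conflict at steps 2,3.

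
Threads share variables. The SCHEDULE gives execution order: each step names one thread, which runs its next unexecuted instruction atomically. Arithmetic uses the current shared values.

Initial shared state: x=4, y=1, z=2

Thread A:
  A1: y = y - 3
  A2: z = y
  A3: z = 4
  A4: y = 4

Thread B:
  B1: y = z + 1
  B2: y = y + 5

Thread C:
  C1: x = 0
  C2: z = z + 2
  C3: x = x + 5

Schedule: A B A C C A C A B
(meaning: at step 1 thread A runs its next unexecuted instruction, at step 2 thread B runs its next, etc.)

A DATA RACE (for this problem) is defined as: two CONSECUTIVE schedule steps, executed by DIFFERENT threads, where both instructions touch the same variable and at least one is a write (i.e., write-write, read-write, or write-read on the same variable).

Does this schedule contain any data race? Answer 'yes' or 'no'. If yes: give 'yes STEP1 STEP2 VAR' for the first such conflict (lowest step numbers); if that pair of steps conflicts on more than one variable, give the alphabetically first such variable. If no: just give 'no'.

Answer: yes 1 2 y

Derivation:
Steps 1,2: A(y = y - 3) vs B(y = z + 1). RACE on y (W-W).
Steps 2,3: B(y = z + 1) vs A(z = y). RACE on y (W-R), z (R-W). Multiple vars; alphabetically first is y.
Steps 3,4: A(r=y,w=z) vs C(r=-,w=x). No conflict.
Steps 4,5: same thread (C). No race.
Steps 5,6: C(z = z + 2) vs A(z = 4). RACE on z (W-W).
Steps 6,7: A(r=-,w=z) vs C(r=x,w=x). No conflict.
Steps 7,8: C(r=x,w=x) vs A(r=-,w=y). No conflict.
Steps 8,9: A(y = 4) vs B(y = y + 5). RACE on y (W-W).
First conflict at steps 1,2.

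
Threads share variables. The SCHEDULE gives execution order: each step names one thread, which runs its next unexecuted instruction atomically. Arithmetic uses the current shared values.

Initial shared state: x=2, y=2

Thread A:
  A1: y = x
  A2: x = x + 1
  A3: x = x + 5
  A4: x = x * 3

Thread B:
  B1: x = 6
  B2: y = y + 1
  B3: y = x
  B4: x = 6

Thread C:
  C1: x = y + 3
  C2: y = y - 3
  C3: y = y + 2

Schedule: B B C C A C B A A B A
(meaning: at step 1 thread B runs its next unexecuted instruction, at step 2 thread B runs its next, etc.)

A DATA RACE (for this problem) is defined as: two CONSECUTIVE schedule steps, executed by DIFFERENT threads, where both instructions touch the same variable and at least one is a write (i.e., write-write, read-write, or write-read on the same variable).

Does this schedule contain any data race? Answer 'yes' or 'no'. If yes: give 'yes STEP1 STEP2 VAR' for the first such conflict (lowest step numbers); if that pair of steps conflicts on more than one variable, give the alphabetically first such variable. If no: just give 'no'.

Answer: yes 2 3 y

Derivation:
Steps 1,2: same thread (B). No race.
Steps 2,3: B(y = y + 1) vs C(x = y + 3). RACE on y (W-R).
Steps 3,4: same thread (C). No race.
Steps 4,5: C(y = y - 3) vs A(y = x). RACE on y (W-W).
Steps 5,6: A(y = x) vs C(y = y + 2). RACE on y (W-W).
Steps 6,7: C(y = y + 2) vs B(y = x). RACE on y (W-W).
Steps 7,8: B(y = x) vs A(x = x + 1). RACE on x (R-W).
Steps 8,9: same thread (A). No race.
Steps 9,10: A(x = x + 5) vs B(x = 6). RACE on x (W-W).
Steps 10,11: B(x = 6) vs A(x = x * 3). RACE on x (W-W).
First conflict at steps 2,3.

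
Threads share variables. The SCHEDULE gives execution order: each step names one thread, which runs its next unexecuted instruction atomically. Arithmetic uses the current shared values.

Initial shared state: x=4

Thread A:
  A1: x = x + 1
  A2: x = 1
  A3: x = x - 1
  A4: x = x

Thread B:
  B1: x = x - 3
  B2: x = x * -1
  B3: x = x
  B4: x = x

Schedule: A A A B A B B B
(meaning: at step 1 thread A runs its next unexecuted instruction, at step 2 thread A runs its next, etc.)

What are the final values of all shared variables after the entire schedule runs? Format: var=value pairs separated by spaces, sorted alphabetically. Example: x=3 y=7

Answer: x=3

Derivation:
Step 1: thread A executes A1 (x = x + 1). Shared: x=5. PCs: A@1 B@0
Step 2: thread A executes A2 (x = 1). Shared: x=1. PCs: A@2 B@0
Step 3: thread A executes A3 (x = x - 1). Shared: x=0. PCs: A@3 B@0
Step 4: thread B executes B1 (x = x - 3). Shared: x=-3. PCs: A@3 B@1
Step 5: thread A executes A4 (x = x). Shared: x=-3. PCs: A@4 B@1
Step 6: thread B executes B2 (x = x * -1). Shared: x=3. PCs: A@4 B@2
Step 7: thread B executes B3 (x = x). Shared: x=3. PCs: A@4 B@3
Step 8: thread B executes B4 (x = x). Shared: x=3. PCs: A@4 B@4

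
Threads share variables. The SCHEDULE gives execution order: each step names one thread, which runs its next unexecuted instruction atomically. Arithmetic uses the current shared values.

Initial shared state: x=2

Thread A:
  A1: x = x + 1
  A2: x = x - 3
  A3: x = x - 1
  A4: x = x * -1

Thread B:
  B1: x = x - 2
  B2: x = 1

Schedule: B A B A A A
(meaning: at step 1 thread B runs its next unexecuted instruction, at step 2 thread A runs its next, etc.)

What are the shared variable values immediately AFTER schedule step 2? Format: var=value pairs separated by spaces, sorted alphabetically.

Step 1: thread B executes B1 (x = x - 2). Shared: x=0. PCs: A@0 B@1
Step 2: thread A executes A1 (x = x + 1). Shared: x=1. PCs: A@1 B@1

Answer: x=1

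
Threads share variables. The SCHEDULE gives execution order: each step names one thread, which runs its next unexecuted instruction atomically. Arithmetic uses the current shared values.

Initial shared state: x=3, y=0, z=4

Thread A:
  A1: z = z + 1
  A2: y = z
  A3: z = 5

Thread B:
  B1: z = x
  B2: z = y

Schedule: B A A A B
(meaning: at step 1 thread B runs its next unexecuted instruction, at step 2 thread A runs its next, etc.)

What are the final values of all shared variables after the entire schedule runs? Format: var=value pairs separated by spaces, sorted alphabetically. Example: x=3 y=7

Answer: x=3 y=4 z=4

Derivation:
Step 1: thread B executes B1 (z = x). Shared: x=3 y=0 z=3. PCs: A@0 B@1
Step 2: thread A executes A1 (z = z + 1). Shared: x=3 y=0 z=4. PCs: A@1 B@1
Step 3: thread A executes A2 (y = z). Shared: x=3 y=4 z=4. PCs: A@2 B@1
Step 4: thread A executes A3 (z = 5). Shared: x=3 y=4 z=5. PCs: A@3 B@1
Step 5: thread B executes B2 (z = y). Shared: x=3 y=4 z=4. PCs: A@3 B@2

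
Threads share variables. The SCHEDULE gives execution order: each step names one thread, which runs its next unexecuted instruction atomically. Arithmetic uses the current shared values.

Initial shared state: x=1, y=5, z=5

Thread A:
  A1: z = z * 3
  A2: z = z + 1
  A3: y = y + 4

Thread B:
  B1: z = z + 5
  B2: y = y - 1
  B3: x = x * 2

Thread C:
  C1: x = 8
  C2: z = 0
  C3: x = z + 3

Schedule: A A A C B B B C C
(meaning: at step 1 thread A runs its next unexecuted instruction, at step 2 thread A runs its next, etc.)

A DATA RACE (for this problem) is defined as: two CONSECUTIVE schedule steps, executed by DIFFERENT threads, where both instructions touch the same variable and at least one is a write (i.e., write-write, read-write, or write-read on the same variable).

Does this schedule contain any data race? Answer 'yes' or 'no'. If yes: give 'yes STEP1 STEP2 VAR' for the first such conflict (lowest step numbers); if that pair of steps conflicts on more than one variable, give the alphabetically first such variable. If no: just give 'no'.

Steps 1,2: same thread (A). No race.
Steps 2,3: same thread (A). No race.
Steps 3,4: A(r=y,w=y) vs C(r=-,w=x). No conflict.
Steps 4,5: C(r=-,w=x) vs B(r=z,w=z). No conflict.
Steps 5,6: same thread (B). No race.
Steps 6,7: same thread (B). No race.
Steps 7,8: B(r=x,w=x) vs C(r=-,w=z). No conflict.
Steps 8,9: same thread (C). No race.

Answer: no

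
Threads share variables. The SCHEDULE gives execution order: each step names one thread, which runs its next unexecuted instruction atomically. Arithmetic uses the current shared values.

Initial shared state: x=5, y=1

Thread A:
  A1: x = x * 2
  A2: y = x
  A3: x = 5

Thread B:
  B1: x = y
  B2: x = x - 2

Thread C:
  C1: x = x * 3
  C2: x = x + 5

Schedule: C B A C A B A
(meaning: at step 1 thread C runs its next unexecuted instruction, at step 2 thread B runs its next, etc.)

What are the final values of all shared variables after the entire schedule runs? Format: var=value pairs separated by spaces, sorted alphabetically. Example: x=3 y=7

Step 1: thread C executes C1 (x = x * 3). Shared: x=15 y=1. PCs: A@0 B@0 C@1
Step 2: thread B executes B1 (x = y). Shared: x=1 y=1. PCs: A@0 B@1 C@1
Step 3: thread A executes A1 (x = x * 2). Shared: x=2 y=1. PCs: A@1 B@1 C@1
Step 4: thread C executes C2 (x = x + 5). Shared: x=7 y=1. PCs: A@1 B@1 C@2
Step 5: thread A executes A2 (y = x). Shared: x=7 y=7. PCs: A@2 B@1 C@2
Step 6: thread B executes B2 (x = x - 2). Shared: x=5 y=7. PCs: A@2 B@2 C@2
Step 7: thread A executes A3 (x = 5). Shared: x=5 y=7. PCs: A@3 B@2 C@2

Answer: x=5 y=7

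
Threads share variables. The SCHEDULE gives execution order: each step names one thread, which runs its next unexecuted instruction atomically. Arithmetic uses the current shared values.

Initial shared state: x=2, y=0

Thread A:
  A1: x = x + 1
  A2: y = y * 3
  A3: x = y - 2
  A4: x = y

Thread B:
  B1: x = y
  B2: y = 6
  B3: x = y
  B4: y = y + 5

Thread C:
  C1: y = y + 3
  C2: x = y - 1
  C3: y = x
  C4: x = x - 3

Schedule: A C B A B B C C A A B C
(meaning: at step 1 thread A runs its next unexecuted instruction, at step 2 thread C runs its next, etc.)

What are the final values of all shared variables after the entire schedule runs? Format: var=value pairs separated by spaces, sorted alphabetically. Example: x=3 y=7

Step 1: thread A executes A1 (x = x + 1). Shared: x=3 y=0. PCs: A@1 B@0 C@0
Step 2: thread C executes C1 (y = y + 3). Shared: x=3 y=3. PCs: A@1 B@0 C@1
Step 3: thread B executes B1 (x = y). Shared: x=3 y=3. PCs: A@1 B@1 C@1
Step 4: thread A executes A2 (y = y * 3). Shared: x=3 y=9. PCs: A@2 B@1 C@1
Step 5: thread B executes B2 (y = 6). Shared: x=3 y=6. PCs: A@2 B@2 C@1
Step 6: thread B executes B3 (x = y). Shared: x=6 y=6. PCs: A@2 B@3 C@1
Step 7: thread C executes C2 (x = y - 1). Shared: x=5 y=6. PCs: A@2 B@3 C@2
Step 8: thread C executes C3 (y = x). Shared: x=5 y=5. PCs: A@2 B@3 C@3
Step 9: thread A executes A3 (x = y - 2). Shared: x=3 y=5. PCs: A@3 B@3 C@3
Step 10: thread A executes A4 (x = y). Shared: x=5 y=5. PCs: A@4 B@3 C@3
Step 11: thread B executes B4 (y = y + 5). Shared: x=5 y=10. PCs: A@4 B@4 C@3
Step 12: thread C executes C4 (x = x - 3). Shared: x=2 y=10. PCs: A@4 B@4 C@4

Answer: x=2 y=10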